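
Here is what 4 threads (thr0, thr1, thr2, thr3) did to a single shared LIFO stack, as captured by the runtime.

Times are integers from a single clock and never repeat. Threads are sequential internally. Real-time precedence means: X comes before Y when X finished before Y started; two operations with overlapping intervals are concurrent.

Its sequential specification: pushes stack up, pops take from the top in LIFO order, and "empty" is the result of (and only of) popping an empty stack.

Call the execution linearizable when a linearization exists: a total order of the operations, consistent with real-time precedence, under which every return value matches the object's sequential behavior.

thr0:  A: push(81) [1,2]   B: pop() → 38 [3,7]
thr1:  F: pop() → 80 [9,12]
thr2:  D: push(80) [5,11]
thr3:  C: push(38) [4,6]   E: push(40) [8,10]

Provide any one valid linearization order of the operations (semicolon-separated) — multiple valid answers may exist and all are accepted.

A; C; B; D; F; E

after step 1 (A push(81)): stack <81>
after step 2 (C push(38)): stack <81,38>
after step 3 (B pop() → 38): stack <81>
after step 4 (D push(80)): stack <81,80>
after step 5 (F pop() → 80): stack <81>
after step 6 (E push(40)): stack <81,40>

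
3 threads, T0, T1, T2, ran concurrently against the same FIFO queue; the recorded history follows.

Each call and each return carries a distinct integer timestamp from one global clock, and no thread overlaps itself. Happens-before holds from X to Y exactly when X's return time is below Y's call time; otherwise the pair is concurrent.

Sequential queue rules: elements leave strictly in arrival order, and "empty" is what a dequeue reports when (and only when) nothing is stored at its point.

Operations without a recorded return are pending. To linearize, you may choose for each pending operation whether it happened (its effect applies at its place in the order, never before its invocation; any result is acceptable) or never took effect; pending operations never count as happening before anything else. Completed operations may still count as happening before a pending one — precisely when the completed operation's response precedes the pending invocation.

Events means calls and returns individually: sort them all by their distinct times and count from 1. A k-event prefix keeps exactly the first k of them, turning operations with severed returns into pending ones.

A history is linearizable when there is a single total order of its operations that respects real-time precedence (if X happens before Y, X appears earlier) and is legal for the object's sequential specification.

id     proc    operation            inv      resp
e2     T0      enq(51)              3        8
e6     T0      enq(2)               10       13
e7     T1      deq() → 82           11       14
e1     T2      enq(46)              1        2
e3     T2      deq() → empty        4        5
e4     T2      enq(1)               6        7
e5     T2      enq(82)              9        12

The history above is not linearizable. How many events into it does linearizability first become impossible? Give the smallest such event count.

events 1..4 are linearizable; a witness order is e1:
after step 1 (e1 enq(46)): queue <46>
adding event 5 (e3 responds at 5) leaves no legal real-time order
include/drop combinations of the 1 pending operation (e2) were all tried; none helps
for example e1, e3 (pending dropped) fails at step 2: e3 deq() → empty is not legal there

5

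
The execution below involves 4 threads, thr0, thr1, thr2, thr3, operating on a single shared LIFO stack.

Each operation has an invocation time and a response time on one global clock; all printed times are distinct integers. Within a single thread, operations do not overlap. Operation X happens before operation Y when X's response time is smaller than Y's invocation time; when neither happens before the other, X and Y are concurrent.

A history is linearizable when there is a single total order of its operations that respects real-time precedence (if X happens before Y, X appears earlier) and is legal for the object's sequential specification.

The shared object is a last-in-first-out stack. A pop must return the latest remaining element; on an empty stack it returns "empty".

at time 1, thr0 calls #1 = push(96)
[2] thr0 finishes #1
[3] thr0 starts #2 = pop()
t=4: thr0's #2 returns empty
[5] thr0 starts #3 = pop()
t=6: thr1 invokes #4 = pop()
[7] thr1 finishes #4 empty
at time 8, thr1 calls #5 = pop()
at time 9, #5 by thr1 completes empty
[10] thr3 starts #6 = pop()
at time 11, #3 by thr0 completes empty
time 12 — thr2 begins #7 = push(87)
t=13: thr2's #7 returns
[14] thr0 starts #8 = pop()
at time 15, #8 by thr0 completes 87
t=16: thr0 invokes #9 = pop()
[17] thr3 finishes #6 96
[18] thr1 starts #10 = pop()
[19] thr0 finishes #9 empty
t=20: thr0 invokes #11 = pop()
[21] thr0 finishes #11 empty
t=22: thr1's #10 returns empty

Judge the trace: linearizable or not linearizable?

not linearizable

events 1..3 are fine; event 4 — the response of #2 at time 4 — makes the prefix non-linearizable
exhaustive check: the 2 completed LIFO stack ops admit one real-time order; illegal
sample order #1, #2 stalls at step 2 — #2 pop() → empty has no legal effect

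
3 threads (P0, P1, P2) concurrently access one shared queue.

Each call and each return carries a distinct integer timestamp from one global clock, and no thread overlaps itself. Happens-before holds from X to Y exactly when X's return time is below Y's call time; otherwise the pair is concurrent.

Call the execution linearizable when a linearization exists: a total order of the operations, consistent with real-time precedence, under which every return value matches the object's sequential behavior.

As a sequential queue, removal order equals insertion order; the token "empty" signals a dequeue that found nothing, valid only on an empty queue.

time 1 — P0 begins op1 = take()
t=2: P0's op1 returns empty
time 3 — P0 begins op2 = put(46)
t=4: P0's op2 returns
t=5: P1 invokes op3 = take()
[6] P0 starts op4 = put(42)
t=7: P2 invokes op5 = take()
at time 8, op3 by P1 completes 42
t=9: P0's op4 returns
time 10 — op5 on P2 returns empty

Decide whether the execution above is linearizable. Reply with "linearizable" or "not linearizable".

not linearizable

cut after 9 events: linearizable; cut after 10 events (op5 responds, time 10): not linearizable
all 6 real-time-respecting orders fail — 5 completed queue operations, no legal replay
e.g. op1, op2, op3, op4, op5: illegal at step 3, since op3 take() → 42 cannot apply there
e.g. op1, op2, op3, op5, op4: illegal at step 3, since op3 take() → 42 cannot apply there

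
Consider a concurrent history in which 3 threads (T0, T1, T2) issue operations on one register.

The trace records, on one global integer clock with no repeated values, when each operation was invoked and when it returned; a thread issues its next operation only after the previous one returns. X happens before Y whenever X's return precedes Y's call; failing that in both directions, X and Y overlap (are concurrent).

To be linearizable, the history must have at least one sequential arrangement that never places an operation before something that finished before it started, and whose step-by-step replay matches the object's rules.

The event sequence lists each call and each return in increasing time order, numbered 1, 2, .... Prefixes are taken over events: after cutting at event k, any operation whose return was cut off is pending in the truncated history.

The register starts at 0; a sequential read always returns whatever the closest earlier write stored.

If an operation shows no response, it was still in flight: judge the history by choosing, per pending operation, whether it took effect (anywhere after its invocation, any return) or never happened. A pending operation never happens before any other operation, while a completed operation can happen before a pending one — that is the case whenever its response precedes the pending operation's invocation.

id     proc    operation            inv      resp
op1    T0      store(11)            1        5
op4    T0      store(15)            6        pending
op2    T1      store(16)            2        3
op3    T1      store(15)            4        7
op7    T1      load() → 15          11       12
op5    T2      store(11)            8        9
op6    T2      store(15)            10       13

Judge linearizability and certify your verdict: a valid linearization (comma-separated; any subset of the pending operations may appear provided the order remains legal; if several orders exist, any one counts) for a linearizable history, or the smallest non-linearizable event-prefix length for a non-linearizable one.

1. op1 store(11), leaving value 11
2. op2 store(16), leaving value 16
3. op3 store(15), leaving value 15
4. op4 store(15) (pending, included), leaving value 15
5. op5 store(11), leaving value 11
6. op6 store(15), leaving value 15
7. op7 load() → 15, leaving value 15

linearizable — witness: op1, op2, op3, op4, op5, op6, op7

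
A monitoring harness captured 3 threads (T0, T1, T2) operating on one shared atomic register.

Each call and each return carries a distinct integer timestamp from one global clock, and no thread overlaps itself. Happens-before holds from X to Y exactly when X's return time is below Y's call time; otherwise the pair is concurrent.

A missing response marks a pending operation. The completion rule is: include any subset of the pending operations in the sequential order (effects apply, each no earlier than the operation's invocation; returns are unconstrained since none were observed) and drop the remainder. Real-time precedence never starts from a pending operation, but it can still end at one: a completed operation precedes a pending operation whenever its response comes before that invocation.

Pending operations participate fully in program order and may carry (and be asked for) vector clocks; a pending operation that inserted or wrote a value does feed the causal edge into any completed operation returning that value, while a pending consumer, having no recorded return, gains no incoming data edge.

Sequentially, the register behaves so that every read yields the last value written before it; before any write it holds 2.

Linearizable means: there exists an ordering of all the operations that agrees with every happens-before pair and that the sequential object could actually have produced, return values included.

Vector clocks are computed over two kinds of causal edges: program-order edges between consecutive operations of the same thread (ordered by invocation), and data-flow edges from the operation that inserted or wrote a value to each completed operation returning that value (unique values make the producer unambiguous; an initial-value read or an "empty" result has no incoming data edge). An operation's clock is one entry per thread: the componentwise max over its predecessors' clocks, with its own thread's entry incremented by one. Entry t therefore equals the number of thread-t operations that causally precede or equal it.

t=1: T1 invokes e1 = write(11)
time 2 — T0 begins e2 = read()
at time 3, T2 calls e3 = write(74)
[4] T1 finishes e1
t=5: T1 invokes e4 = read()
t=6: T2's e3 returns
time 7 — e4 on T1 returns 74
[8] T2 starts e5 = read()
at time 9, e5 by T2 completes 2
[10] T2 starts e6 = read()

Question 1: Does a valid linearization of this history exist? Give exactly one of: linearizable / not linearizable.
already the first 9 events (up to e5's response at time 9) admit no linearization; the first 8 still do
checked exhaustively: 3 real-time-consistent orders of 4 completed operations, zero legal atomic register replays
including or dropping the 1 pending operation (e2) in any combination fails
take e1, e3, e4, e5 (pending dropped): step 4 already fails, because e5 read() → 2 cannot occur there
take e1, e4, e3, e5 (pending dropped): step 2 already fails, because e4 read() → 74 cannot occur there

not linearizable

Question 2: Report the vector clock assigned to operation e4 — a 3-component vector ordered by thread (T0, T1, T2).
Answer: (0, 2, 1)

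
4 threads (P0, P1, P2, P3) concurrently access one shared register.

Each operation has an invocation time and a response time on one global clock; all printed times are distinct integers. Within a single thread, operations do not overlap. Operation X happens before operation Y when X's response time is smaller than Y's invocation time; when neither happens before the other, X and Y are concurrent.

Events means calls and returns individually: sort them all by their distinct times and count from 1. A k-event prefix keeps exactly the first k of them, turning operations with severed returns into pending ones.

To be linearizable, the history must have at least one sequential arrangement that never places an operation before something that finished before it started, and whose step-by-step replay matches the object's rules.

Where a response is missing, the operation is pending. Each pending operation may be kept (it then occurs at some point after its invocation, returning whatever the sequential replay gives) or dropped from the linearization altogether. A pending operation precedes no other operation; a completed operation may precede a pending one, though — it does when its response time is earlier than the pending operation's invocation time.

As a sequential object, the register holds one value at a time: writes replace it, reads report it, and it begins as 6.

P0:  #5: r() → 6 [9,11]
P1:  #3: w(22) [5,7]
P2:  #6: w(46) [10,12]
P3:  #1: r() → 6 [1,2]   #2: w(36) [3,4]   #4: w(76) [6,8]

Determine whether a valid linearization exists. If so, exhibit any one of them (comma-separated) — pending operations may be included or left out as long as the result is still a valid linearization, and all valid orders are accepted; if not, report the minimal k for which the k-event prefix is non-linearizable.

through event 10 a valid linearization exists; event 11 (#5 responding at time 11) ends that
every one of the 2 real-time-consistent orders over 5 completed register ops fails the sequential spec
no escape via the 1 pending operation (#6): every completion choice fails
take #1, #2, #3, #4, #5 (pending dropped): step 5 already fails, because #5 r() → 6 cannot occur there
take #1, #2, #4, #3, #5 (pending dropped): step 5 already fails, because #5 r() → 6 cannot occur there

not linearizable — minimal violating prefix: 11 events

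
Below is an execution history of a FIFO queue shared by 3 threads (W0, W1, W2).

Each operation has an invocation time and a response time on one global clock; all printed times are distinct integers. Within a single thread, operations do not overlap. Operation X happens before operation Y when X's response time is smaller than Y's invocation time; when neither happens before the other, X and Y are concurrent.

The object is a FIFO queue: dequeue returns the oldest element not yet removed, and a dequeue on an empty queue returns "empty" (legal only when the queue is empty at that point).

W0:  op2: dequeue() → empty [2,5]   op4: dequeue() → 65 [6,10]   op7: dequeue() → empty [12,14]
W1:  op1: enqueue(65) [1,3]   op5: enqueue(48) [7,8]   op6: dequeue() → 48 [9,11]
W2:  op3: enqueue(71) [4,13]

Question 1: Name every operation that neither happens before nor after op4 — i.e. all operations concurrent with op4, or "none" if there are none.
Answer: op3, op5, op6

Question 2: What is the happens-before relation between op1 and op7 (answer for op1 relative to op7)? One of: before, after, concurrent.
Answer: before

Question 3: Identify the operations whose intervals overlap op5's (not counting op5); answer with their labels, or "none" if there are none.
Answer: op3, op4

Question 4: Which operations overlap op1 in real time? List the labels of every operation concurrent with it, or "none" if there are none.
Answer: op2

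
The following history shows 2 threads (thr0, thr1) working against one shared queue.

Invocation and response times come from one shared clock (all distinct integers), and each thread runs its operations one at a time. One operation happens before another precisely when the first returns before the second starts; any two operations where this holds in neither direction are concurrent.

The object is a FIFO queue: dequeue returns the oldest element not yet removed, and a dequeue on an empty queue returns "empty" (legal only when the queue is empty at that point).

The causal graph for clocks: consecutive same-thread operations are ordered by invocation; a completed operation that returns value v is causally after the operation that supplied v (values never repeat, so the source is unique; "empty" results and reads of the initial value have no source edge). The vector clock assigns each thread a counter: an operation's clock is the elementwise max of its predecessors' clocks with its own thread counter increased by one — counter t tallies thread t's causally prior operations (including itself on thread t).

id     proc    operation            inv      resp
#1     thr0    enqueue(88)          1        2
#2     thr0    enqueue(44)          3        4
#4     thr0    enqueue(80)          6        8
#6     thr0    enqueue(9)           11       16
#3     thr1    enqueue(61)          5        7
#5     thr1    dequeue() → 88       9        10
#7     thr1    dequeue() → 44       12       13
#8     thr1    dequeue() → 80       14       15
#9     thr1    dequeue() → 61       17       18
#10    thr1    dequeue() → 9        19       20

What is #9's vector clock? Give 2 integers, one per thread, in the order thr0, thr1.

(3, 5)

#3, invoked 5, has no incoming edges; only thr1's bump applies → (0, 1)
#1, invoked 1, has no incoming edges; only thr0's bump applies → (1, 0)
VC(#2, invoked at 3): max of VC(#1)=(1, 0), then +1 on thread thr0 → (2, 0)
VC(#5, invoked at 9): max of VC(#1)=(1, 0), VC(#3)=(0, 1), then +1 on thread thr1 → (1, 2)
VC(#4, invoked at 6): max of VC(#2)=(2, 0), then +1 on thread thr0 → (3, 0)
VC(#6, invoked at 11): max of VC(#4)=(3, 0), then +1 on thread thr0 → (4, 0)
VC(#7, invoked at 12): max of VC(#2)=(2, 0), VC(#5)=(1, 2), then +1 on thread thr1 → (2, 3)
VC(#8, invoked at 14): max of VC(#4)=(3, 0), VC(#7)=(2, 3), then +1 on thread thr1 → (3, 4)
VC(#9, invoked at 17): max of VC(#3)=(0, 1), VC(#8)=(3, 4), then +1 on thread thr1 → (3, 5)
VC(#10, invoked at 19): max of VC(#6)=(4, 0), VC(#9)=(3, 5), then +1 on thread thr1 → (4, 6)
target: VC(#9) = (3, 5)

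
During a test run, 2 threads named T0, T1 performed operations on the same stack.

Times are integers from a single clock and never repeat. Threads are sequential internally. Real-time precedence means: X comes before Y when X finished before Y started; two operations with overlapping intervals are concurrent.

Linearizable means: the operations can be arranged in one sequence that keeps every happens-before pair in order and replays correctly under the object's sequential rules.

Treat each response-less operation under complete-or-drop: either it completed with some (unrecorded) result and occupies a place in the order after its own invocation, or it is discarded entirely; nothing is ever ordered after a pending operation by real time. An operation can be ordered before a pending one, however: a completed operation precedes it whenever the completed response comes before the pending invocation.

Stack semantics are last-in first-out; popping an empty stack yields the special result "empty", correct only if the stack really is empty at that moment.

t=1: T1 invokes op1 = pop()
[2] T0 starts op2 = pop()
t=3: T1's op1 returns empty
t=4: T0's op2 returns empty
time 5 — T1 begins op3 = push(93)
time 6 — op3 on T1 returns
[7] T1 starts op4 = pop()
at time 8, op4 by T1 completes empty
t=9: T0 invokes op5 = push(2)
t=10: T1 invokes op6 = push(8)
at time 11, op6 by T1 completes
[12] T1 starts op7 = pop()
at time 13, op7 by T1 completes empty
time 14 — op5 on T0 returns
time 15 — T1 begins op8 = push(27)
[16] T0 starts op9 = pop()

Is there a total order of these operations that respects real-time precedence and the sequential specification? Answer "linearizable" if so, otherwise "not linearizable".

already the first 8 events (up to op4's response at time 8) admit no linearization; the first 7 still do
checked exhaustively: 2 real-time-consistent orders of 4 completed operations, zero legal stack replays
e.g. op1, op2, op3, op4: illegal at step 4, since op4 pop() → empty cannot apply there
e.g. op2, op1, op3, op4: illegal at step 4, since op4 pop() → empty cannot apply there

not linearizable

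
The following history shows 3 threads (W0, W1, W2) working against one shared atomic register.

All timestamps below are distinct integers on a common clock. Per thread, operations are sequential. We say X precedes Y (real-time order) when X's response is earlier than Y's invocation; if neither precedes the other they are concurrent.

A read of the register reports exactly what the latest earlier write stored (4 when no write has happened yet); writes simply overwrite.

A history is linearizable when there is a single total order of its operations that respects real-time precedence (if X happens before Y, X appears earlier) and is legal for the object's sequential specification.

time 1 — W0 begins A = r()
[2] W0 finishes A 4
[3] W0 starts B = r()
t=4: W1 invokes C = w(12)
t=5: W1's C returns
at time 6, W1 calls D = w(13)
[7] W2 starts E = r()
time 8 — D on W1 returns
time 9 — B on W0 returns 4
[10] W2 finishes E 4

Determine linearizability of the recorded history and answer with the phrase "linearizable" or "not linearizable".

not linearizable

the violation lands at event 10, E's response at time 10: events 1..9 linearize, events 1..10 do not
no legal order exists: 8 real-time-consistent candidates over 5 completed atomic register operations, all rejected
sample order A, B, C, D, E stalls at step 5 — E r() → 4 has no legal effect
sample order A, B, C, E, D stalls at step 4 — E r() → 4 has no legal effect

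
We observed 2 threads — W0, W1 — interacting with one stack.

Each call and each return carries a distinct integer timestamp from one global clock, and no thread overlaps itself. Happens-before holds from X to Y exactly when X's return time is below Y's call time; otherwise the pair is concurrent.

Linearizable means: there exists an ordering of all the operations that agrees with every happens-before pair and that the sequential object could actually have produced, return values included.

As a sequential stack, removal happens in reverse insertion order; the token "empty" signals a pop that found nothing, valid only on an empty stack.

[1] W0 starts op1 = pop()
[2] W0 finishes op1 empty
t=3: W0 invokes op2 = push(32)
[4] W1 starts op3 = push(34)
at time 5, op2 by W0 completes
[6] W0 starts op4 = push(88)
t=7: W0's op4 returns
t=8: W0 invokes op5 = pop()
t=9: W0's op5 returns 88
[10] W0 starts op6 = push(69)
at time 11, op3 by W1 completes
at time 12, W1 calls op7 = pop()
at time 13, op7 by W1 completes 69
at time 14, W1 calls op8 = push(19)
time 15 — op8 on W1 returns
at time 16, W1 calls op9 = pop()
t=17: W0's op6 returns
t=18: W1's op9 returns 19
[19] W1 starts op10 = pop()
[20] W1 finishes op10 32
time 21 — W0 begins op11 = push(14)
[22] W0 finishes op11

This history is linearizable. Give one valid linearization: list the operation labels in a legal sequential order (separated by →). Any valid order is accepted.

1. op1 pop() → empty, leaving stack <>
2. op3 push(34), leaving stack <34>
3. op2 push(32), leaving stack <34,32>
4. op4 push(88), leaving stack <34,32,88>
5. op5 pop() → 88, leaving stack <34,32>
6. op6 push(69), leaving stack <34,32,69>
7. op7 pop() → 69, leaving stack <34,32>
8. op8 push(19), leaving stack <34,32,19>
9. op9 pop() → 19, leaving stack <34,32>
10. op10 pop() → 32, leaving stack <34>
11. op11 push(14), leaving stack <34,14>

op1 → op3 → op2 → op4 → op5 → op6 → op7 → op8 → op9 → op10 → op11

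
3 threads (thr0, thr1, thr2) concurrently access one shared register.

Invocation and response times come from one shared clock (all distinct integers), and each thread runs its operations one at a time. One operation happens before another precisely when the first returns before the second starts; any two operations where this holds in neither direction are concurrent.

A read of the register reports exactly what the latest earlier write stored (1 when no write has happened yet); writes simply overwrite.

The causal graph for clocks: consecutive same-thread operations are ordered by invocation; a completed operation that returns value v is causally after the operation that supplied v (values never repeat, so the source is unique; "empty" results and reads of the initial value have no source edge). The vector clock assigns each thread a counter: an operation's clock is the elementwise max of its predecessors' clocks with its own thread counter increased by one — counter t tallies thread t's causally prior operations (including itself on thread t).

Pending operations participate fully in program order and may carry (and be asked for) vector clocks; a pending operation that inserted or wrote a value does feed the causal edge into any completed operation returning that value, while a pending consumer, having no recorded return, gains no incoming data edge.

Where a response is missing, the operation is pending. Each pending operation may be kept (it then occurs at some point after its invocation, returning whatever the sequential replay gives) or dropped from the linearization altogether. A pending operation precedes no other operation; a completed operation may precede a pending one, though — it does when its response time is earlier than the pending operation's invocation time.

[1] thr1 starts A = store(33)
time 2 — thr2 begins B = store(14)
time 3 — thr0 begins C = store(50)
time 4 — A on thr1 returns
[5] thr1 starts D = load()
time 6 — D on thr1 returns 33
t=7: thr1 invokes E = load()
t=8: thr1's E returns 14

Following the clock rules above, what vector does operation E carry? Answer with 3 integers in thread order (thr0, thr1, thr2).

root op B, invoked 2: fresh clock plus thr2's own tick → (0, 0, 1)
root op A, invoked 1: fresh clock plus thr1's own tick → (0, 1, 0)
root op C, invoked 3: fresh clock plus thr0's own tick → (1, 0, 0)
VC(D, invoked at 5): max of VC(A)=(0, 1, 0), then +1 on thread thr1 → (0, 2, 0)
VC(E, invoked at 7): max of VC(B)=(0, 0, 1), VC(D)=(0, 2, 0), then +1 on thread thr1 → (0, 3, 1)
target: VC(E) = (0, 3, 1)

(0, 3, 1)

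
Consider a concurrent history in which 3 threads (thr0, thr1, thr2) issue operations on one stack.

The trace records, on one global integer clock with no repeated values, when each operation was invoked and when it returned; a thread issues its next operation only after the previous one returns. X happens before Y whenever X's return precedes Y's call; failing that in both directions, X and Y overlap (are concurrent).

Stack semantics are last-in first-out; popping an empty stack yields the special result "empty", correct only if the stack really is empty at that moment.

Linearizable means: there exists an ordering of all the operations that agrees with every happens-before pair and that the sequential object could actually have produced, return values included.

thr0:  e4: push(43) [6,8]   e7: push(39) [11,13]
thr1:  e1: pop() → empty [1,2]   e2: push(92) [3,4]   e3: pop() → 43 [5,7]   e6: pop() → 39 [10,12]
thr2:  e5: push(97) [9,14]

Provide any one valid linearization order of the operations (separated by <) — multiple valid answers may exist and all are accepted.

after step 1 (e1 pop() → empty): stack <>
after step 2 (e2 push(92)): stack <92>
after step 3 (e4 push(43)): stack <92,43>
after step 4 (e3 pop() → 43): stack <92>
after step 5 (e5 push(97)): stack <92,97>
after step 6 (e7 push(39)): stack <92,97,39>
after step 7 (e6 pop() → 39): stack <92,97>

e1 < e2 < e4 < e3 < e5 < e7 < e6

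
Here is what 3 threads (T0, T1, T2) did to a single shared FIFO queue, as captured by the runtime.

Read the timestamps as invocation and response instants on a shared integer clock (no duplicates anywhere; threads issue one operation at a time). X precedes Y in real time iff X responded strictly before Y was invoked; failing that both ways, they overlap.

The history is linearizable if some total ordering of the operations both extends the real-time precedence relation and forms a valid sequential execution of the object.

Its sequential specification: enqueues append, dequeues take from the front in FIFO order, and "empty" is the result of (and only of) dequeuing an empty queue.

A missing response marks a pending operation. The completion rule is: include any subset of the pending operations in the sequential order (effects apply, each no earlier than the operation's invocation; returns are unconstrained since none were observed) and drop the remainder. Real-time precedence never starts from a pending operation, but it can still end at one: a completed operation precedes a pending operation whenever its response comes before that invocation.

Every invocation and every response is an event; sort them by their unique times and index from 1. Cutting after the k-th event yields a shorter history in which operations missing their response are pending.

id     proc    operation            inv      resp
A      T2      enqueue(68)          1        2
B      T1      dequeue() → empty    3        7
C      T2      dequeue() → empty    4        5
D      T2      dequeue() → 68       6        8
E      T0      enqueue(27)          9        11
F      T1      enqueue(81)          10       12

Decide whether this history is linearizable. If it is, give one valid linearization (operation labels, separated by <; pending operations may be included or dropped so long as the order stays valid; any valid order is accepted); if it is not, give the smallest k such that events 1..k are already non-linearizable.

cut after 6 events: linearizable; cut after 7 events (B responds, time 7): not linearizable
all 2 real-time-respecting orders fail — 3 completed FIFO queue operations, no legal replay
completion choices over the 1 pending operation (D) were checked; none helps
for example A, B, C (pending dropped) fails at step 2: B dequeue() → empty is not legal there
for example A, C, B (pending dropped) fails at step 2: C dequeue() → empty is not legal there

not linearizable — minimal violating prefix: 7 events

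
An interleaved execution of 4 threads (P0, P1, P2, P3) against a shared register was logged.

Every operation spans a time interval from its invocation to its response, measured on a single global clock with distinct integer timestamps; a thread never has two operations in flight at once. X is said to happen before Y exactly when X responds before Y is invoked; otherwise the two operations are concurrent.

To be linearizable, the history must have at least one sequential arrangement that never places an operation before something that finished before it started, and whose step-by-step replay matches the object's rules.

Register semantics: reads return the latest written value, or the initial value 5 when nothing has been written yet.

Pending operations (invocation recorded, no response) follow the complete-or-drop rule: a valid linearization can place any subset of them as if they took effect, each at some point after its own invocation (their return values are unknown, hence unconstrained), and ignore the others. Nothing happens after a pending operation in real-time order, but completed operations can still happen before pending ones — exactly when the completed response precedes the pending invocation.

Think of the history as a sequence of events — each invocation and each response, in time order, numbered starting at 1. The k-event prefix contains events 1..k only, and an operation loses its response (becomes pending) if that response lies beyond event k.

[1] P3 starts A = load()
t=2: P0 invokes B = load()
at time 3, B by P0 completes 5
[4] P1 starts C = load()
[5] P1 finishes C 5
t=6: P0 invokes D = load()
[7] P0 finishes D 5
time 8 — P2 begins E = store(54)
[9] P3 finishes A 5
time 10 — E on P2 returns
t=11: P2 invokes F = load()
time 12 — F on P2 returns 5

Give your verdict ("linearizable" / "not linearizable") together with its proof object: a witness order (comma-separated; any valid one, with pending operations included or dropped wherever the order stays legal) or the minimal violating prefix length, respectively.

events 1..11 are fine; event 12 — the response of F at time 12 — makes the prefix non-linearizable
real-time-consistent orders of the 6 completed operations: 5 — all fail the register replay
one such order, A, B, C, D, E, F, breaks at step 6 where F load() → 5 is illegal
one such order, B, A, C, D, E, F, breaks at step 6 where F load() → 5 is illegal

not linearizable — minimal violating prefix: 12 events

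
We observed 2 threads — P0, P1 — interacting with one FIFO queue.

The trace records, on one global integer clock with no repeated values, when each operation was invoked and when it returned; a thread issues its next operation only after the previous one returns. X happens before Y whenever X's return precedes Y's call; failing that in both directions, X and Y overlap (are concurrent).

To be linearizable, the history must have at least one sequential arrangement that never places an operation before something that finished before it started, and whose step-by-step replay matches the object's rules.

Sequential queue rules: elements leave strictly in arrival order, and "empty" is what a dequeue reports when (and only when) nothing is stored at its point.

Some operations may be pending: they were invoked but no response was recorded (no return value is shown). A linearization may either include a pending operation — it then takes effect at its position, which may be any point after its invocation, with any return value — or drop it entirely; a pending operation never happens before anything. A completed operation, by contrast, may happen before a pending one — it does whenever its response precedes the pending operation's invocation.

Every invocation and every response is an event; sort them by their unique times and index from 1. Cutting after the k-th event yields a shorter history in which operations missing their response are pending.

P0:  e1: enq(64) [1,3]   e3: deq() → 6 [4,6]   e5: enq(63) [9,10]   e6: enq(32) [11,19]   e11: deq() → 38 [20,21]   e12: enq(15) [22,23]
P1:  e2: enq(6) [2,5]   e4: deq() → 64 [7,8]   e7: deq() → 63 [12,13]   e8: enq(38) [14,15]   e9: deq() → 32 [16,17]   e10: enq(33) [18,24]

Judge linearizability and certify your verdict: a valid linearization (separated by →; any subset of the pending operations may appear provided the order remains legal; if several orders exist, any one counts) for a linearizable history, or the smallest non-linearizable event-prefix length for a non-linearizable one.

linearizable — witness: e2 → e1 → e3 → e4 → e5 → e6 → e7 → e8 → e9 → e10 → e11 → e12

step 1: e2 enq(6) — queue <6>
step 2: e1 enq(64) — queue <6,64>
step 3: e3 deq() → 6 — queue <64>
step 4: e4 deq() → 64 — queue <>
step 5: e5 enq(63) — queue <63>
step 6: e6 enq(32) — queue <63,32>
step 7: e7 deq() → 63 — queue <32>
step 8: e8 enq(38) — queue <32,38>
step 9: e9 deq() → 32 — queue <38>
step 10: e10 enq(33) — queue <38,33>
step 11: e11 deq() → 38 — queue <33>
step 12: e12 enq(15) — queue <33,15>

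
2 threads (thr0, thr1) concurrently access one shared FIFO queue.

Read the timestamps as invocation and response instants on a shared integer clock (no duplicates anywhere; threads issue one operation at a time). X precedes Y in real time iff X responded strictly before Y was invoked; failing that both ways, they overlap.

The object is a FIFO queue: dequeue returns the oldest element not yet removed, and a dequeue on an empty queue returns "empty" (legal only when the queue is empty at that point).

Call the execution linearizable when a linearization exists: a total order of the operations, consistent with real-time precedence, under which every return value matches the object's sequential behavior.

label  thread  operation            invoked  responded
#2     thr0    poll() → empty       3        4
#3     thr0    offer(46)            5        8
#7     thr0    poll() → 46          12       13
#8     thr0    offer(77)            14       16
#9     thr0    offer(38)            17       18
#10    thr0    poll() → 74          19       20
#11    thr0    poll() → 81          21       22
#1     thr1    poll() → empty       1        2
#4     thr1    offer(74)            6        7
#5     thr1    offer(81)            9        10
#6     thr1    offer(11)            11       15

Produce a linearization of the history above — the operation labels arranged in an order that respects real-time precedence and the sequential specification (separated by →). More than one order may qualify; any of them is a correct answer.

#1 → #2 → #3 → #4 → #5 → #6 → #7 → #8 → #9 → #10 → #11

after step 1 (#1 poll() → empty): queue <>
after step 2 (#2 poll() → empty): queue <>
after step 3 (#3 offer(46)): queue <46>
after step 4 (#4 offer(74)): queue <46,74>
after step 5 (#5 offer(81)): queue <46,74,81>
after step 6 (#6 offer(11)): queue <46,74,81,11>
after step 7 (#7 poll() → 46): queue <74,81,11>
after step 8 (#8 offer(77)): queue <74,81,11,77>
after step 9 (#9 offer(38)): queue <74,81,11,77,38>
after step 10 (#10 poll() → 74): queue <81,11,77,38>
after step 11 (#11 poll() → 81): queue <11,77,38>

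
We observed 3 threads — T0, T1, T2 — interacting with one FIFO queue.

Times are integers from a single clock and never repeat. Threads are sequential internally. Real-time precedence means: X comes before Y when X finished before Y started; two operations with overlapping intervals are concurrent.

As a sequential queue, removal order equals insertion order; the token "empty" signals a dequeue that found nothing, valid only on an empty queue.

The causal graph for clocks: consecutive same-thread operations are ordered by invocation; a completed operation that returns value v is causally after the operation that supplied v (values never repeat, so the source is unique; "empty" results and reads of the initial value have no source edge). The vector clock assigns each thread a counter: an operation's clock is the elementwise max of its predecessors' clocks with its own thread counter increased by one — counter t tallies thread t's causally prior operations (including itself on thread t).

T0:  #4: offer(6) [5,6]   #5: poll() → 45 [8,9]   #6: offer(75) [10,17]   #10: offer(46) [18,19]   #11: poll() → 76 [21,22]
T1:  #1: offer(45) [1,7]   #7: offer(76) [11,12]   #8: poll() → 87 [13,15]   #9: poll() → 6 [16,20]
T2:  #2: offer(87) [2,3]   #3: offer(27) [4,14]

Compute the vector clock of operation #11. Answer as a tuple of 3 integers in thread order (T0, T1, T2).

(5, 2, 0)

no predecessors for #2 (invoked 2): T2 increments from zero → (0, 0, 1)
no predecessors for #1 (invoked 1): T1 increments from zero → (0, 1, 0)
no predecessors for #4 (invoked 5): T0 increments from zero → (1, 0, 0)
#3, invoked 4, takes VC(#2)=(0, 0, 1) under max, adds 1 for T2 → (0, 0, 2)
#7, invoked 11, takes VC(#1)=(0, 1, 0) under max, adds 1 for T1 → (0, 2, 0)
#5, invoked 8, takes VC(#1)=(0, 1, 0), VC(#4)=(1, 0, 0) under max, adds 1 for T0 → (2, 1, 0)
#8, invoked 13, takes VC(#2)=(0, 0, 1), VC(#7)=(0, 2, 0) under max, adds 1 for T1 → (0, 3, 1)
#6, invoked 10, takes VC(#5)=(2, 1, 0) under max, adds 1 for T0 → (3, 1, 0)
#10, invoked 18, takes VC(#6)=(3, 1, 0) under max, adds 1 for T0 → (4, 1, 0)
#9, invoked 16, takes VC(#4)=(1, 0, 0), VC(#8)=(0, 3, 1) under max, adds 1 for T1 → (1, 4, 1)
#11, invoked 21, takes VC(#7)=(0, 2, 0), VC(#10)=(4, 1, 0) under max, adds 1 for T0 → (5, 2, 0)
target: VC(#11) = (5, 2, 0)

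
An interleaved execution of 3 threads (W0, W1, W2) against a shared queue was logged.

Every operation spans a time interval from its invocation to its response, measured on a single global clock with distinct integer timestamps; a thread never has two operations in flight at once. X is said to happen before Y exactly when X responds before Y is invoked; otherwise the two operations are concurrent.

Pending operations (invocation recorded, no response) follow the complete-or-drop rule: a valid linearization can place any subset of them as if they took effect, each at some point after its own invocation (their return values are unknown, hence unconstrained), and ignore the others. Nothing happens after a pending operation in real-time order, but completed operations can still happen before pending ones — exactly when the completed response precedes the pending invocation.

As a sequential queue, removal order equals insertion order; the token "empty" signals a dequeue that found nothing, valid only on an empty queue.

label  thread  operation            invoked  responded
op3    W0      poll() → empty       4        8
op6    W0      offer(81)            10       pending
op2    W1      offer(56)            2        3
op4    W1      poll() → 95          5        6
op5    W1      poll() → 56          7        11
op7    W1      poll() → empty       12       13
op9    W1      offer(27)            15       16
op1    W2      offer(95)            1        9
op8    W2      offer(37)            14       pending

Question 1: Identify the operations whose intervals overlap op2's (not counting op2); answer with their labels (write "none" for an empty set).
concurrent with op2 ([2,3]): every op whose interval crosses 2..3
op1 [1,9]: concurrent
op3 [4,8]: after
op4 [5,6]: after
op5 [7,11]: after
op6 [10,…): after
op7 [12,13]: after
op8 [14,…): after
op9 [15,16]: after

op1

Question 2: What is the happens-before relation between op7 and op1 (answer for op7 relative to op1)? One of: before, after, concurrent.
op7 spans [12,13], op1 spans [1,9]
resp(op1)=9 < inv(op7)=12

after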